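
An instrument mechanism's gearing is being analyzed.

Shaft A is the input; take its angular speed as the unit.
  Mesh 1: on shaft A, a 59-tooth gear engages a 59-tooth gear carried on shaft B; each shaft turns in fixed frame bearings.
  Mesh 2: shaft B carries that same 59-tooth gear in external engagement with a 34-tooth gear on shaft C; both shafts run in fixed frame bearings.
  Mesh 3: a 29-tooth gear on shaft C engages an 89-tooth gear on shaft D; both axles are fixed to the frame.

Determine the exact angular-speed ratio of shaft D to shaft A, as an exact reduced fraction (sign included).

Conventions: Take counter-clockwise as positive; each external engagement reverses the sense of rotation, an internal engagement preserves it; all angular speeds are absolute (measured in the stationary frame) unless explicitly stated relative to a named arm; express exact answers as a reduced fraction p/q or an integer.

class = fixed-axis compound train [3 meshes; 3 ratios multiply, 3 sense flips]
mesh 1 [59T→59T]: running ratio 1, sense −
mesh 2 [59T→34T]: running ratio 59/34, sense +
mesh 3 [29T→89T]: running ratio 1711/3026, sense −
ω_out/ω_in = -1711/3026

-1711/3026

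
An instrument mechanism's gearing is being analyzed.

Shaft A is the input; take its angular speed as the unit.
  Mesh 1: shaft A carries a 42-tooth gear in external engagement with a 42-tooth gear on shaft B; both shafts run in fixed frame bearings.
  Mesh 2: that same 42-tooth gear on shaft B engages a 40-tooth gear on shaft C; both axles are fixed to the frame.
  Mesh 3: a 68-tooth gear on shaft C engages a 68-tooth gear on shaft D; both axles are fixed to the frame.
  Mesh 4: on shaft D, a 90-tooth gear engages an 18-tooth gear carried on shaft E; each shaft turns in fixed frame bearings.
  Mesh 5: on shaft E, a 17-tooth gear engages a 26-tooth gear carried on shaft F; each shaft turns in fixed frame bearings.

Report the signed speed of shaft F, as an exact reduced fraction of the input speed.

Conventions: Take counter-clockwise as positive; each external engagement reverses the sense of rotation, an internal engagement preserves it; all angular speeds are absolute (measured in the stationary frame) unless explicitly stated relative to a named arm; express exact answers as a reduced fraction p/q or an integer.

5-mesh fixed-axis compound train (all bearings frame-fixed)
mesh 1 [42T→42T]: |ω|/ω_in = 1×42/42 = 1, sense flips to −
mesh 2 [42T→40T]: |ω|/ω_in = 1×42/40 = 21/20, sense flips to +
mesh 3 [68T→68T]: |ω|/ω_in = (21/20)×68/68 = 21/20, sense flips to −
mesh 4 [90T→18T]: |ω|/ω_in = (21/20)×90/18 = 21/4, sense flips to +
mesh 5 [17T→26T]: |ω|/ω_in = (21/4)×17/26 = 357/104, sense flips to −
signed output speed (× input speed) = -357/104

-357/104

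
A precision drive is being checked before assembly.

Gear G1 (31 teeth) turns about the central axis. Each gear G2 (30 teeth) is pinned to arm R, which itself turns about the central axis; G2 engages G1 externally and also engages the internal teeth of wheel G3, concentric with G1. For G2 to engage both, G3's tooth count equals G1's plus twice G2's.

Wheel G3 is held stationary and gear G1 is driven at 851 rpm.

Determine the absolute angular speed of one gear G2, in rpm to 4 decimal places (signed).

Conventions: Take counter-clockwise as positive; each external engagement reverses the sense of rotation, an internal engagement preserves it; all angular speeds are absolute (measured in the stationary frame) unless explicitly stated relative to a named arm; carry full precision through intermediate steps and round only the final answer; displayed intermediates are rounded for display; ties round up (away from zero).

recognized (axles ride arm R): planetary set, 31/30/91 teeth
normalise by the input: solve with ω_sun = 1, then scale by 851 rpm
ring teeth: 31 + 2·30 = 91
31(ω_sun−ω_arm) = −91(ω_ring−ω_arm),  ω_ring = 0, ω_sun = 1
31(1−ω_arm) = −91(0−ω_arm)  ⇒  122·ω_arm = 31  ⇒  ω_arm = 31/122
sun–planet mesh: 31·(1−31/122) = −30·(ω_p−ω_arm)  ⇒  ω_p−ω_arm = -2821/3660
ω_p = 31/122 − 2821/3660 = -31/60
scale: ω_p = -31/60 × 851 rpm = -439.6833 rpm

-439.6833 rpm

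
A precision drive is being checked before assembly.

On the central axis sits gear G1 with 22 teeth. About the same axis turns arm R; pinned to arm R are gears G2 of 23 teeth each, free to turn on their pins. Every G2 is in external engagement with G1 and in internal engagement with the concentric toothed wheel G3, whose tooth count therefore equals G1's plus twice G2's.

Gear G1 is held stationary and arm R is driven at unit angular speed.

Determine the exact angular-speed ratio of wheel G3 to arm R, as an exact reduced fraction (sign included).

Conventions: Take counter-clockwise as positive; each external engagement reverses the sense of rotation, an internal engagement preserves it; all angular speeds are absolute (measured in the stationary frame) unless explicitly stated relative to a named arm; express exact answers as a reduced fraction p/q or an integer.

45/34

planetary set (22T centre, 23T on arm, 68T internal) — Willis relation
ring teeth: 22 + 2·23 = 68
22(ω_sun−ω_arm) = −68(ω_ring−ω_arm),  ω_sun = 0, ω_arm = 1
ω_ring = 1 − (22/68)(0−1) = 45/34
ω_out/ω_in = 45/34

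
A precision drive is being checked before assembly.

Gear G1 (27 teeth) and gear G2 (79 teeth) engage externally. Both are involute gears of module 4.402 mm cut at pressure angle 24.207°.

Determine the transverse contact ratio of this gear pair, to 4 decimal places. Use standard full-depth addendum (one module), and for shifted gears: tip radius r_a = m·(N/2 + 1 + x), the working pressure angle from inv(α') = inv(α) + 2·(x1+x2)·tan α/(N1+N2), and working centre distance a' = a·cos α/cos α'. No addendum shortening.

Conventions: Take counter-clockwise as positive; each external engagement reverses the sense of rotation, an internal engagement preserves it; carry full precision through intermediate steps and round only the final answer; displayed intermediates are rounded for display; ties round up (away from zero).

recognized (one external pair, fixed centres): single-mesh tooth geometry, m = 4.402, N1 = 27, N2 = 79
base radii: r_b1 = 54.201586, r_b2 = 158.589824
tip radii: r_a1 = 63.829000, r_a2 = 178.281000
no profile shift: α' = α, a' = a
action lengths: √(r_a1²−r_b1²) = 33.709485, √(r_a2²−r_b2²) = 81.445580
base pitch p_b = π·m·cos α = 12.613282
CR = (33.709485 + 81.445580 − 233.306000·sin 24.20700°)/12.613282 = 1.545321
contact ratio ≈ 1.5453

1.5453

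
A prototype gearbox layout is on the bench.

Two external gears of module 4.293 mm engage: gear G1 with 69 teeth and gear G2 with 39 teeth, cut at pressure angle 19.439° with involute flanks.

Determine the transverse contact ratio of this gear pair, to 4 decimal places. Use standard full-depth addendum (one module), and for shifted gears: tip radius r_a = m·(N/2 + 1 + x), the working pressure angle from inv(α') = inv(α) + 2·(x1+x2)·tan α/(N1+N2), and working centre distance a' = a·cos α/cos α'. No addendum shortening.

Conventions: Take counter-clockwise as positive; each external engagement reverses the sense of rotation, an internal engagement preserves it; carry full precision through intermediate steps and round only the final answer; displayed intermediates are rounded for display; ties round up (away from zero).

1.7880

recognized (one external pair, fixed centres): single-mesh tooth geometry, m = 4.293, N1 = 69, N2 = 39
base radii: r_b1 = 139.665774, r_b2 = 78.941524
tip radii: r_a1 = 152.401500, r_a2 = 88.006500
no profile shift: α' = α, a' = a
action lengths: √(r_a1²−r_b1²) = 60.989251, √(r_a2²−r_b2²) = 38.902182
base pitch p_b = π·m·cos α = 12.718057
CR = (60.989251 + 38.902182 − 231.822000·sin 19.43900°)/12.718057 = 1.788037
contact ratio ≈ 1.7880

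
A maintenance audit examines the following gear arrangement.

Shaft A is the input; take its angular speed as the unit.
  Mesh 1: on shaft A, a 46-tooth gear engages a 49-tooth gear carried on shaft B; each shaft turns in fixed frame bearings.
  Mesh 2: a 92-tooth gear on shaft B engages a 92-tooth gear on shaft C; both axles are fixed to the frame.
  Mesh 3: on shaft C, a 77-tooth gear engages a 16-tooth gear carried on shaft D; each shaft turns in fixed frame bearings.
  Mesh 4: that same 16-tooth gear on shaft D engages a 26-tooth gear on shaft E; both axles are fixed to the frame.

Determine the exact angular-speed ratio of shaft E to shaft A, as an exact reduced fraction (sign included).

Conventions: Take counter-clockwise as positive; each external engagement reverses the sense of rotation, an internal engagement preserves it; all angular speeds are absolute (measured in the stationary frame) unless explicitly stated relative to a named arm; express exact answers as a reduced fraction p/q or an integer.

253/91

class = fixed-axis compound train [4 meshes; 4 ratios multiply, 4 sense flips]
mesh 1 [46T→49T]: running ratio 46/49, sense −
mesh 2 [92T→92T]: running ratio 46/49, sense +
mesh 3 [77T→16T]: running ratio 253/56, sense −
mesh 4 [16T→26T]: running ratio 253/91, sense +
ω_out/ω_in = 253/91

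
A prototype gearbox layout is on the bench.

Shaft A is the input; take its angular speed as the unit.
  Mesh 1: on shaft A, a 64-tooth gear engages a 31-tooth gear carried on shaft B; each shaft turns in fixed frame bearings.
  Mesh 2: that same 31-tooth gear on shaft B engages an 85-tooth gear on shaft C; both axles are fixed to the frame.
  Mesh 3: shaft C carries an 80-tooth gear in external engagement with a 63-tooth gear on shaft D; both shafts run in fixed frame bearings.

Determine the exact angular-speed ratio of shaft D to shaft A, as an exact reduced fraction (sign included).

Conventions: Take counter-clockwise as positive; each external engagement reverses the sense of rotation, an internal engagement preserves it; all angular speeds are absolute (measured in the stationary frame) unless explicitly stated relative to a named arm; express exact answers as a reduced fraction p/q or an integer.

-1024/1071

class = fixed-axis compound train [3 meshes; 3 ratios multiply, 3 sense flips]
mesh 1 [64T→31T]: running ratio 64/31, sense −
mesh 2 [31T→85T]: running ratio 64/85, sense +
mesh 3 [80T→63T]: running ratio 1024/1071, sense −
ω_out/ω_in = -1024/1071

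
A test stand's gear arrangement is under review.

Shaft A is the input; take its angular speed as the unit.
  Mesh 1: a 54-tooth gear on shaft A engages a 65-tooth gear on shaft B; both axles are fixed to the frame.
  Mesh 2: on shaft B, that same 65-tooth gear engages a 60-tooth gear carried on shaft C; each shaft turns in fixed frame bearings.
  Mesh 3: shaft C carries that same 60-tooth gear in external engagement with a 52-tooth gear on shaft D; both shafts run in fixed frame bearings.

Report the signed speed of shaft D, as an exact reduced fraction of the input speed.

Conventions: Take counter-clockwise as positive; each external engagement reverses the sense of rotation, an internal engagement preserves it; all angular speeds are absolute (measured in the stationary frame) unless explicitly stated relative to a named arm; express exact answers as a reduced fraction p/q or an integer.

-27/26

3-mesh fixed-axis compound train (all bearings frame-fixed)
mesh 1 [54T→65T]: |ω|/ω_in = 1×54/65 = 54/65, sense flips to −
mesh 2 [65T→60T]: |ω|/ω_in = (54/65)×65/60 = 9/10, sense flips to +
mesh 3 [60T→52T]: |ω|/ω_in = (9/10)×60/52 = 27/26, sense flips to −
signed output speed (× input speed) = -27/26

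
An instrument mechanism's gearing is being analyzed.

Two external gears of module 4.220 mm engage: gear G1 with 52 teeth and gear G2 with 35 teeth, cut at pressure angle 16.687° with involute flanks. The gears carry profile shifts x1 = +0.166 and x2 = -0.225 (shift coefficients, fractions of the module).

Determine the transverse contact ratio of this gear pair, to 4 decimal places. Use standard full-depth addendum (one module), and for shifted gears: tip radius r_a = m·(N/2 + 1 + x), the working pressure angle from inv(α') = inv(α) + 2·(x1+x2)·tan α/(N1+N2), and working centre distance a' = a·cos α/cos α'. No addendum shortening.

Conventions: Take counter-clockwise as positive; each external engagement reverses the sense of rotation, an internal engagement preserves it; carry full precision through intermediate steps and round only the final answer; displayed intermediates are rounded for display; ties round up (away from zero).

1.9429

single-mesh involute tooth geometry (52T engaging 35T at module 4.220)
base radii: r_b1 = 105.099435, r_b2 = 70.740004
tip radii: r_a1 = 114.640520, r_a2 = 77.120500
inv(α') = inv(16.687°) + 2·(+0.166-0.225)·tan α/(52+35) = 0.00811741  ⇒  α' = 16.42338°
a' = a·cos α / cos α' = 183.5700·cos 16.687°/cos 16.42338° = 183.319099
action lengths: √(r_a1²−r_b1²) = 45.788181, √(r_a2²−r_b2²) = 30.715196
base pitch p_b = π·m·cos α = 12.699216
CR = (45.788181 + 30.715196 − 183.319099·sin 16.42338°)/12.699216 = 1.942879
contact ratio ≈ 1.9429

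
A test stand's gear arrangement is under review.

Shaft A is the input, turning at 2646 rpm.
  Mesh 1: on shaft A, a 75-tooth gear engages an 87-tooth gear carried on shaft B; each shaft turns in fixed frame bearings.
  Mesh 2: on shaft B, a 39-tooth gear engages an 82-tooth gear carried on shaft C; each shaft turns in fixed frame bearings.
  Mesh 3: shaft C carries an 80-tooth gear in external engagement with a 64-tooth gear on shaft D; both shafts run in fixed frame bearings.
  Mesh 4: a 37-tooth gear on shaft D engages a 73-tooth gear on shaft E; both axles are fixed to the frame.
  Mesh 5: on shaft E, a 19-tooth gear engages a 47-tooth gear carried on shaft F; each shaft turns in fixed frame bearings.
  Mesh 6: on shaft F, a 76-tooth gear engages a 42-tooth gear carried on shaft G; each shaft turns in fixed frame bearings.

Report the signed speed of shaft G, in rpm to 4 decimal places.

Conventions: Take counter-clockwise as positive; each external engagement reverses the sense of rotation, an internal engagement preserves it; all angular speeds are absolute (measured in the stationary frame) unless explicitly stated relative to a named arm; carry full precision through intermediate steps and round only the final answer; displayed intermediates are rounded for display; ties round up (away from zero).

+502.7957 rpm

6-mesh fixed-axis compound train (all bearings frame-fixed)
mesh 1 [75T→87T]: ω = 2646.0000×75/87 = 2281.0345 rpm, sense flips to −
mesh 2 [39T→82T]: ω = 2281.0345×39/82 = 1084.8823 rpm, sense flips to +
mesh 3 [80T→64T]: ω = 1084.8823×80/64 = 1356.1028 rpm, sense flips to −
mesh 4 [37T→73T]: ω = 1356.1028×37/73 = 687.3398 rpm, sense flips to +
mesh 5 [19T→47T]: ω = 687.3398×19/47 = 277.8608 rpm, sense flips to −
mesh 6 [76T→42T]: ω = 277.8608×76/42 = 502.7957 rpm, sense flips to +
signed output speed = +502.7957 rpm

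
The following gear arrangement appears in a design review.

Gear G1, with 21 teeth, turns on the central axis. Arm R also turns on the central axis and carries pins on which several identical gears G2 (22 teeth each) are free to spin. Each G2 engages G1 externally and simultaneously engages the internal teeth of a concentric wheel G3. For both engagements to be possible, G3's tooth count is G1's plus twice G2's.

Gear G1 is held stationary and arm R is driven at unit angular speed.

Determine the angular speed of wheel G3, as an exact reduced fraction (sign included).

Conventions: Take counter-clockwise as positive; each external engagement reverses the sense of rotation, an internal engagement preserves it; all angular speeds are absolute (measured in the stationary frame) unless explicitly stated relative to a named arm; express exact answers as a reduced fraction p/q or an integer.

topology: planetary set — G1 21T / G2 22T / G3 65T, arm = carrier (Willis)
ring teeth: 21 + 2·22 = 65
21(ω_sun−ω_arm) = −65(ω_ring−ω_arm),  ω_sun = 0, ω_arm = 1
ω_ring = 1 − (21/65)(0−1) = 86/65
exact speed ratio = 86/65

86/65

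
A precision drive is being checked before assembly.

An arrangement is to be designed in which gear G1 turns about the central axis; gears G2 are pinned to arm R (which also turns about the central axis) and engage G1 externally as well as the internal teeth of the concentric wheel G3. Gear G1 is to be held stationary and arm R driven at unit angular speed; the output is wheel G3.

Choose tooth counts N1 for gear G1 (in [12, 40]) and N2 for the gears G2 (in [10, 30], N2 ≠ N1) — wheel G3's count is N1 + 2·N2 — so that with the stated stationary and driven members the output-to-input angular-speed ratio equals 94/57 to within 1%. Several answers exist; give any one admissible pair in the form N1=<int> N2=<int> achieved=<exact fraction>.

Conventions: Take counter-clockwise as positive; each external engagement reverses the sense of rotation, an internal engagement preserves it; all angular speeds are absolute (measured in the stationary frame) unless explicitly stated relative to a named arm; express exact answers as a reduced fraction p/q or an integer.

N1=37 N2=10 achieved=94/57

planetary set to be sized for 94/57 (Willis relation)
Willis with ω_sun = 0: ω_ring/ω_arm = (N1+N3)/N3; set equal to 94/57  ⇒  N3/N1 = 1/(94/57 − 1) = 57/37
N3 = N1 + 2·N2  ⇒  N2/N1 = (N3/N1 − 1)/2 = (57/37 − 1)/2 = 10/37
smallest multiple with N1 ≥ 12 and N2 ≥ 10: k = 1  ⇒  N1 = 1·37 = 37, N2 = 1·10 = 10 (N1 ≤ 40, N2 ≤ 30, N2 ≠ N1 ✓), N3 = 37 + 2·10 = 57
check: (N1+N3)/N3 with N1 = 37, N3 = 57 gives 94/57; |achieved − target| = 0 ≤ 47/2850 ✓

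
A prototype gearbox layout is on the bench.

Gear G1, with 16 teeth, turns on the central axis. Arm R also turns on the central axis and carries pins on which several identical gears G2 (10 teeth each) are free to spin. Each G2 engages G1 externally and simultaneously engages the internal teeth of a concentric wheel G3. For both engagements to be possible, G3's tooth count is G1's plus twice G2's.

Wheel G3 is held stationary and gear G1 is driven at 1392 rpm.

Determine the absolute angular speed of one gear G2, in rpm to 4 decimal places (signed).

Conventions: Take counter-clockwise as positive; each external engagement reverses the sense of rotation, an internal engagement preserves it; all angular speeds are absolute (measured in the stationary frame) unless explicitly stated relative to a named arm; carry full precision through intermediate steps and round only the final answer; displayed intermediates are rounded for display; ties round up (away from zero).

-1113.6000 rpm

class = planetary set [G3 = 16+2·10 = 36; Willis about the carrier]
normalise by the input: solve with ω_sun = 1, then scale by 1392 rpm
ring teeth: 16 + 2·10 = 36
16(ω_sun−ω_arm) = −36(ω_ring−ω_arm),  ω_ring = 0, ω_sun = 1
16(1−ω_arm) = −36(0−ω_arm)  ⇒  52·ω_arm = 16  ⇒  ω_arm = 4/13
sun–planet mesh: 16·(1−4/13) = −10·(ω_p−ω_arm)  ⇒  ω_p−ω_arm = -72/65
ω_p = 4/13 − 72/65 = -4/5
scale: ω_p = -4/5 × 1392 rpm = -1113.6000 rpm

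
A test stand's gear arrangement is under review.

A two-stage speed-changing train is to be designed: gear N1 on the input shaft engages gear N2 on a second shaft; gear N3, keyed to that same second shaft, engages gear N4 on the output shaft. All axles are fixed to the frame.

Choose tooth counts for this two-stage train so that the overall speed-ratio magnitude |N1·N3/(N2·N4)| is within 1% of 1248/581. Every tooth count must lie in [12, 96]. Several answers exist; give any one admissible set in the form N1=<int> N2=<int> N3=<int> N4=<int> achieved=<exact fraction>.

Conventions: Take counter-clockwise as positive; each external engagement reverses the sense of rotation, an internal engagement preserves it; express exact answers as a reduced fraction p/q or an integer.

N1=26 N2=14 N3=96 N4=83 achieved=1248/581

class = fixed-axis compound train [2-stage, 1248/581 wanted]
target = 1248/581 in lowest terms: an exact hit needs N1·N3 = k·1248 and N2·N4 = k·581 for one integer k, every count in [12, 96]; additionally prefer no 1:1 stage (N1 ≠ N2, N3 ≠ N4)
k = 1: no 1:1-free in-range split of k·1248 and k·581 into factor pairs; take k = 2
k = 2: N1·N3 = 2496 = 26·96, N2·N4 = 1162 = 14·83
achieved = 26·96/(14·83) = 1248/581; |achieved − target| = 0 ≤ 312/14525 ✓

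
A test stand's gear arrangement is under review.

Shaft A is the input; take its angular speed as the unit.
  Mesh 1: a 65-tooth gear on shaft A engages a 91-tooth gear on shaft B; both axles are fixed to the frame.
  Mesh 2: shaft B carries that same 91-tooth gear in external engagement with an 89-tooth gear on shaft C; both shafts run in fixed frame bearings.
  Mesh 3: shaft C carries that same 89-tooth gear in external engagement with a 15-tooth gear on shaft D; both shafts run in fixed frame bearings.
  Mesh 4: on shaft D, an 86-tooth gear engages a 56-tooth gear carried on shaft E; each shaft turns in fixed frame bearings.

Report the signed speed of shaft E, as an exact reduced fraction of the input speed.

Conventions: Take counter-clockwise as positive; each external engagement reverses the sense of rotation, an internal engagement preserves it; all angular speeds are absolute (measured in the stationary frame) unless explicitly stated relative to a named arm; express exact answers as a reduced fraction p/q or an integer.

559/84

4-mesh fixed-axis compound train (all bearings frame-fixed)
mesh 1 [65T→91T]: |ω|/ω_in = 1×65/91 = 5/7, sense flips to −
mesh 2 [91T→89T]: |ω|/ω_in = (5/7)×91/89 = 65/89, sense flips to +
mesh 3 [89T→15T]: |ω|/ω_in = (65/89)×89/15 = 13/3, sense flips to −
mesh 4 [86T→56T]: |ω|/ω_in = (13/3)×86/56 = 559/84, sense flips to +
signed output speed (× input speed) = 559/84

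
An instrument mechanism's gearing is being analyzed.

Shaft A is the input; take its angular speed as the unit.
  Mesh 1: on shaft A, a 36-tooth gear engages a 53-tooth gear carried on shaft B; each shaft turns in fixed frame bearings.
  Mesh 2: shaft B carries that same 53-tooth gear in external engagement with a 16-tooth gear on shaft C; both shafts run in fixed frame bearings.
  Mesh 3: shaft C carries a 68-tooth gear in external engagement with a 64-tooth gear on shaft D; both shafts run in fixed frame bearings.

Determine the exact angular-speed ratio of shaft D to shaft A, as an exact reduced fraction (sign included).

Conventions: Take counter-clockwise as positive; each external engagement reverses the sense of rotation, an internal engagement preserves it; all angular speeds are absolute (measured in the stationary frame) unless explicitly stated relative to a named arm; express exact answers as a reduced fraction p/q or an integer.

-153/64

class = fixed-axis compound train [3 meshes; 3 ratios multiply, 3 sense flips]
mesh 1 [36T→53T]: running ratio 36/53, sense −
mesh 2 [53T→16T]: running ratio 9/4, sense +
mesh 3 [68T→64T]: running ratio 153/64, sense −
ω_out/ω_in = -153/64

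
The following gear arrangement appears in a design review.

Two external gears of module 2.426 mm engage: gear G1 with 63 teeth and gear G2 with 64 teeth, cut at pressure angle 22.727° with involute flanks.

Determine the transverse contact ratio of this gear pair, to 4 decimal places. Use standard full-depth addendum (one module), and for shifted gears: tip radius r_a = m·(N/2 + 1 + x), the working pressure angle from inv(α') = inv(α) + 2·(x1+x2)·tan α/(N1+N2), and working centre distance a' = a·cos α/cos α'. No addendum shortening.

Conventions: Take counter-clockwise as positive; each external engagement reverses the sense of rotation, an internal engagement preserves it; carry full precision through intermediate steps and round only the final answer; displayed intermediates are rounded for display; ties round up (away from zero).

recognized (one external pair, fixed centres): single-mesh tooth geometry, m = 2.426, N1 = 63, N2 = 64
base radii: r_b1 = 70.485533, r_b2 = 71.604351
tip radii: r_a1 = 78.845000, r_a2 = 80.058000
no profile shift: α' = α, a' = a
action lengths: √(r_a1²−r_b1²) = 35.331623, √(r_a2²−r_b2²) = 35.806427
base pitch p_b = π·m·cos α = 7.029741
CR = (35.331623 + 35.806427 − 154.051000·sin 22.72700°)/7.029741 = 1.653244
contact ratio ≈ 1.6532

1.6532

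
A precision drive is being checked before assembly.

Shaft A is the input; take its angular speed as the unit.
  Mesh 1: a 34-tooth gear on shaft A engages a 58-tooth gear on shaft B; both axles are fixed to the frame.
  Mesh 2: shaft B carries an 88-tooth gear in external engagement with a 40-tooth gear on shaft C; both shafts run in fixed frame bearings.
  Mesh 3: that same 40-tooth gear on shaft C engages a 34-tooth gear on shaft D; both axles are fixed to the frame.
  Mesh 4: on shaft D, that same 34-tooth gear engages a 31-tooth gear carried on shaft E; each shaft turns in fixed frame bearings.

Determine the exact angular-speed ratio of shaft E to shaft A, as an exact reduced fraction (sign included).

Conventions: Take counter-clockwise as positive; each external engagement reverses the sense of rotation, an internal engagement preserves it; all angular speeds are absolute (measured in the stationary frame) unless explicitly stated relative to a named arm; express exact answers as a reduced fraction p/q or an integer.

1496/899

class = fixed-axis compound train [4 meshes; 4 ratios multiply, 4 sense flips]
mesh 1 [34T→58T]: running ratio 17/29, sense −
mesh 2 [88T→40T]: running ratio 187/145, sense +
mesh 3 [40T→34T]: running ratio 44/29, sense −
mesh 4 [34T→31T]: running ratio 1496/899, sense +
ω_out/ω_in = 1496/899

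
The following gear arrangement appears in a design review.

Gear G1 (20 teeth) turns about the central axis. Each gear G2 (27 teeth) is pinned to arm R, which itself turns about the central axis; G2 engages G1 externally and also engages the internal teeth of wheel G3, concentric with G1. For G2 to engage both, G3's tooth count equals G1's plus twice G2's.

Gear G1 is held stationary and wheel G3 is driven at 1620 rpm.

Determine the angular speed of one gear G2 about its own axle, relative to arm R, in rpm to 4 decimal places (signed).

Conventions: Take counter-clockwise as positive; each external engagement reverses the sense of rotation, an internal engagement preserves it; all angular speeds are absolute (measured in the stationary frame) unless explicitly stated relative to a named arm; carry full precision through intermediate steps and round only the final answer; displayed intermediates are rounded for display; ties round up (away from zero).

+944.6809 rpm

recognized (axles ride arm R): planetary set, 20/27/74 teeth
normalise by the input: solve with ω_ring = 1, then scale by 1620 rpm
ring teeth: 20 + 2·27 = 74
20(ω_sun−ω_arm) = −74(ω_ring−ω_arm),  ω_sun = 0, ω_ring = 1
20(0−ω_arm) = −74(1−ω_arm)  ⇒  94·ω_arm = 74  ⇒  ω_arm = 37/47
sun–planet mesh: 20·(0−37/47) = −27·(ω_p−ω_arm)  ⇒  ω_p−ω_arm = 740/1269
scale: ω_p−ω_arm = 740/1269 × 1620 rpm = +944.6809 rpm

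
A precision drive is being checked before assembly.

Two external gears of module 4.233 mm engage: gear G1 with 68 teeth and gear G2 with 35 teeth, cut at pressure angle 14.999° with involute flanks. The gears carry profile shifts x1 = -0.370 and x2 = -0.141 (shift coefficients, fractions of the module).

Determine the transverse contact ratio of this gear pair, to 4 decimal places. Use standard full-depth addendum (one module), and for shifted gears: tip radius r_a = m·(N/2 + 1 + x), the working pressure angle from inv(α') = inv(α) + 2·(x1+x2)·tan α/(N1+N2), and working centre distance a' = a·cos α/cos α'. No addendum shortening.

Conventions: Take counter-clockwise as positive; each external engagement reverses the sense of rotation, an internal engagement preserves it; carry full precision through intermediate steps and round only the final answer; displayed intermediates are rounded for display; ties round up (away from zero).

2.3598

topology: single-mesh involute geometry — m = 4.233, 68T/35T pair
base radii: r_b1 = 139.018627, r_b2 = 71.553705
tip radii: r_a1 = 146.588790, r_a2 = 77.713647
inv(α') = inv(14.999°) + 2·(-0.370-0.141)·tan α/(68+35) = 0.00349006  ⇒  α' = 12.45501°
a' = a·cos α / cos α' = 217.9995·cos 14.999°/cos 12.45501° = 215.647453
action lengths: √(r_a1²−r_b1²) = 46.498330, √(r_a2²−r_b2²) = 30.322899
base pitch p_b = π·m·cos α = 12.845291
CR = (46.498330 + 30.322899 − 215.647453·sin 12.45501°)/12.845291 = 2.359768
contact ratio ≈ 2.3598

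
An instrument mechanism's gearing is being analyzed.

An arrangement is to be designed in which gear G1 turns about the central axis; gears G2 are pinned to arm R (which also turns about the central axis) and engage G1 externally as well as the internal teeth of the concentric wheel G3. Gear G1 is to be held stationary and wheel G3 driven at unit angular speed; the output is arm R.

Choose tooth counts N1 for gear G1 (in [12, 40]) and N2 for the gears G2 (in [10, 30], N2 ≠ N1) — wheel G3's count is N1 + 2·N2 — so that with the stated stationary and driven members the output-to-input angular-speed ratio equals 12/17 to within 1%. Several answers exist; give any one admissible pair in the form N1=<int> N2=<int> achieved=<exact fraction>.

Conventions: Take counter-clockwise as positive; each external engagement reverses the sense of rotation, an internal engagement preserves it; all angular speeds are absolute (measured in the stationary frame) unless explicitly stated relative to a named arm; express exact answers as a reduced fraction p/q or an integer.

class = planetary set [ratio 12/17 wanted; Willis about the carrier]
Willis with ω_sun = 0: ω_arm/ω_ring = N3/(N1+N3); set equal to 12/17  ⇒  N3/N1 = (12/17)/(1 − 12/17) = 12/5
N3 = N1 + 2·N2  ⇒  N2/N1 = (N3/N1 − 1)/2 = (12/5 − 1)/2 = 7/10
smallest multiple with N1 ≥ 12 and N2 ≥ 10: k = 2  ⇒  N1 = 2·10 = 20, N2 = 2·7 = 14 (N1 ≤ 40, N2 ≤ 30, N2 ≠ N1 ✓), N3 = 20 + 2·14 = 48
check: N3/(N1+N3) with N1 = 20, N3 = 48 gives 12/17; |achieved − target| = 0 ≤ 3/425 ✓

N1=20 N2=14 achieved=12/17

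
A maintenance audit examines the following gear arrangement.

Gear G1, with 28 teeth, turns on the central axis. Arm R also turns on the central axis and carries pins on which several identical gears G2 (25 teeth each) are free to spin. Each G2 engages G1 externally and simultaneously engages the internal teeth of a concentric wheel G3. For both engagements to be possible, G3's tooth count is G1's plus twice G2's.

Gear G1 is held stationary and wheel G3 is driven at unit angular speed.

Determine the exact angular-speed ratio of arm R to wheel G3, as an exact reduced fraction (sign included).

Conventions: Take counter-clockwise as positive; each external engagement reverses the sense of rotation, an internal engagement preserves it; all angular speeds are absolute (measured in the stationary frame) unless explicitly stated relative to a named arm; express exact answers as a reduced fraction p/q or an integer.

39/53

planetary set (28T centre, 25T on arm, 78T internal) — Willis relation
ring teeth: 28 + 2·25 = 78
28(ω_sun−ω_arm) = −78(ω_ring−ω_arm),  ω_sun = 0, ω_ring = 1
28(0−ω_arm) = −78(1−ω_arm)  ⇒  106·ω_arm = 78  ⇒  ω_arm = 39/53
ω_out/ω_in = 39/53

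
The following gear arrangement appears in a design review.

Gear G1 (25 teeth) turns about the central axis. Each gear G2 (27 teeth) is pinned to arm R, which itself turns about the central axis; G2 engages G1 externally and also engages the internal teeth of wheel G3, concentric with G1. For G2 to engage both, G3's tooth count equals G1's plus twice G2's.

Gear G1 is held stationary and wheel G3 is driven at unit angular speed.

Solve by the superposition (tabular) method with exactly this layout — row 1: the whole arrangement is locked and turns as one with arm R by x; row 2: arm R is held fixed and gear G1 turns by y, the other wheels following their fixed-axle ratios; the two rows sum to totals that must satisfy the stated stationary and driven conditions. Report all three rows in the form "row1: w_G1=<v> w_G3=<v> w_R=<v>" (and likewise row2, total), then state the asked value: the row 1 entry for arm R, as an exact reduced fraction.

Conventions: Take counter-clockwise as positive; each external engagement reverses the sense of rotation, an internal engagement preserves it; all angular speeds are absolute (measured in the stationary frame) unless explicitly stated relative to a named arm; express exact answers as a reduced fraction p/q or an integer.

class = planetary set [G3 = 25+2·27 = 79; Willis about the carrier]
row 1 — lock + rotate with arm: ω_sun = ω_ring = ω_arm = x
row 2 — arm fixed, fixed-axis ratios: sun y, ring −(25/79)·y, arm 0
boundary: total ω_sun = x + y = 0 and total ω_ring = x − (25/79)·y = 1  ⇒  y = -79/104, x = 79/104
row 2 ring = −(25/79)·(-79/104) = 25/104
totals (row 1 + row 2): sun 79/104 + (-79/104) = 0, ring 79/104 + 25/104 = 1, arm 79/104 + 0 = 79/104
asked cell (row1, arm) = 79/104

row1: w_G1=79/104 w_G3=79/104 w_R=79/104
row2: w_G1=-79/104 w_G3=25/104 w_R=0
total: w_G1=0 w_G3=1 w_R=79/104
asked value: 79/104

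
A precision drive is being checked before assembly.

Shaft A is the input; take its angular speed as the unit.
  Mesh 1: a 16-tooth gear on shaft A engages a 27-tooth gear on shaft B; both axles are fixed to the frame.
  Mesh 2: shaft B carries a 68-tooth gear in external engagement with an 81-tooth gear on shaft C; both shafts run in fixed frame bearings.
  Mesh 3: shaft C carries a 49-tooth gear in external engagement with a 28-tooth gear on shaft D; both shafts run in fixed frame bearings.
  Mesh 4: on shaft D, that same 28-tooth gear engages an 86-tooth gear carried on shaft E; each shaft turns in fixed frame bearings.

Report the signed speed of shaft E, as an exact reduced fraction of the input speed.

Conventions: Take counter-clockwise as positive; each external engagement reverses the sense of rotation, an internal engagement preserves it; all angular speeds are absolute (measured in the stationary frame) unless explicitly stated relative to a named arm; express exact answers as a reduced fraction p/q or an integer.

4-mesh fixed-axis compound train (all bearings frame-fixed)
mesh 1 [16T→27T]: |ω|/ω_in = 1×16/27 = 16/27, sense flips to −
mesh 2 [68T→81T]: |ω|/ω_in = (16/27)×68/81 = 1088/2187, sense flips to +
mesh 3 [49T→28T]: |ω|/ω_in = (1088/2187)×49/28 = 1904/2187, sense flips to −
mesh 4 [28T→86T]: |ω|/ω_in = (1904/2187)×28/86 = 26656/94041, sense flips to +
signed output speed (× input speed) = 26656/94041

26656/94041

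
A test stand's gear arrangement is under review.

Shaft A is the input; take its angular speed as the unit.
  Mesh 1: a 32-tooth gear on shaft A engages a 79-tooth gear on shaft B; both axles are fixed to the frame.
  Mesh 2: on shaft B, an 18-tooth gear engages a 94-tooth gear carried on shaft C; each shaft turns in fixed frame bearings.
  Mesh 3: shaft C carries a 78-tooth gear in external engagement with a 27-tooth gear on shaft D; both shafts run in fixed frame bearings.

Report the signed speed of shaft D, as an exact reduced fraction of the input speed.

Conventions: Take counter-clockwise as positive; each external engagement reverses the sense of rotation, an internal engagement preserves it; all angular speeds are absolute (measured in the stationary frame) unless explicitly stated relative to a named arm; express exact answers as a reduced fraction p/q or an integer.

-832/3713

3-mesh fixed-axis compound train (all bearings frame-fixed)
mesh 1 [32T→79T]: |ω|/ω_in = 1×32/79 = 32/79, sense flips to −
mesh 2 [18T→94T]: |ω|/ω_in = (32/79)×18/94 = 288/3713, sense flips to +
mesh 3 [78T→27T]: |ω|/ω_in = (288/3713)×78/27 = 832/3713, sense flips to −
signed output speed (× input speed) = -832/3713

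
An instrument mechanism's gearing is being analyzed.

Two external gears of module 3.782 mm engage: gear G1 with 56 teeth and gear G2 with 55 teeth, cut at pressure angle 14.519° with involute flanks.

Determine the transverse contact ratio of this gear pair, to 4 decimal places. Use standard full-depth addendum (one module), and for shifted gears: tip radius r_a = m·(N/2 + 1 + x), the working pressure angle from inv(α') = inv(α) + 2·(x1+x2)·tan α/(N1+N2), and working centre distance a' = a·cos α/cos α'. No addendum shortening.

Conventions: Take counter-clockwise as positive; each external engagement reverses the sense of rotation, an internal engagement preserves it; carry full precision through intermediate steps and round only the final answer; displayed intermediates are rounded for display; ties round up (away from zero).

2.1603

class = single-mesh tooth geometry [involute pair 56T × 55T, m = 3.782]
base radii: r_b1 = 102.514164, r_b2 = 100.683554
tip radii: r_a1 = 109.678000, r_a2 = 107.787000
no profile shift: α' = α, a' = a
action lengths: √(r_a1²−r_b1²) = 38.988585, √(r_a2²−r_b2²) = 38.481934
base pitch p_b = π·m·cos α = 11.502062
CR = (38.988585 + 38.481934 − 209.901000·sin 14.51900°)/11.502062 = 2.160319
contact ratio ≈ 2.1603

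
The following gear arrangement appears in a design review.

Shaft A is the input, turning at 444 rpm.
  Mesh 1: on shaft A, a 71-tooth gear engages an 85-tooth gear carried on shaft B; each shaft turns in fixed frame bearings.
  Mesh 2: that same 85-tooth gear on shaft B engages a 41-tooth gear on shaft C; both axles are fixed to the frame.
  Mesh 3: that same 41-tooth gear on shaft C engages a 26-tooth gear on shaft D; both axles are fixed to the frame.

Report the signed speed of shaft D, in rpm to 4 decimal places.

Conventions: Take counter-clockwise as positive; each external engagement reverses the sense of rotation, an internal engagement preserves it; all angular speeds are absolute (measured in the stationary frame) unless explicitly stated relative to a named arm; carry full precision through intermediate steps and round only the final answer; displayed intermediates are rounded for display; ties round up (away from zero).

-1212.4615 rpm

class = fixed-axis compound train [3 meshes; 3 ratios multiply, 3 sense flips]
mesh 1 [71T→85T]: ω = 444.0000×71/85 = 370.8706 rpm, sense flips to −
mesh 2 [85T→41T]: ω = 370.8706×85/41 = 768.8780 rpm, sense flips to +
mesh 3 [41T→26T]: ω = 768.8780×41/26 = 1212.4615 rpm, sense flips to −
signed output speed = -1212.4615 rpm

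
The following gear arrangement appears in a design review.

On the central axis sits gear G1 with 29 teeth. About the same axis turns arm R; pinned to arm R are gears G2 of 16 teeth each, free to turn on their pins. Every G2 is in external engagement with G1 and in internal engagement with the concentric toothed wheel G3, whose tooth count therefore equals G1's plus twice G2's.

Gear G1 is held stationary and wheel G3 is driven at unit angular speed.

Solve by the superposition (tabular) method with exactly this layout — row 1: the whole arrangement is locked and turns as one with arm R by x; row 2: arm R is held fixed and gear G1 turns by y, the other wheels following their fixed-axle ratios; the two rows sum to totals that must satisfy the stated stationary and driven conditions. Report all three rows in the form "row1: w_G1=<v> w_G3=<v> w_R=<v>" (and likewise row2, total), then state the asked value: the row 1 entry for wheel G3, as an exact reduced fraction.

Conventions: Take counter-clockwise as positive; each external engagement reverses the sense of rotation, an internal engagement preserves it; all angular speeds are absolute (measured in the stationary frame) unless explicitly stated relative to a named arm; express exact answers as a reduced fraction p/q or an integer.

class = planetary set [G3 = 29+2·16 = 61; Willis about the carrier]
superposition row 1 [locked train]: every member turns x
row 2: sun turns y, ring = −(29/61)·y, arm 0
boundary: total ω_sun = x + y = 0 and total ω_ring = x − (29/61)·y = 1  ⇒  y = -61/90, x = 61/90
row 2 ring = −(29/61)·(-61/90) = 29/90
totals (row 1 + row 2): sun 61/90 + (-61/90) = 0, ring 61/90 + 29/90 = 1, arm 61/90 + 0 = 61/90
asked cell (row1, ring) = 61/90

row1: w_G1=61/90 w_G3=61/90 w_R=61/90
row2: w_G1=-61/90 w_G3=29/90 w_R=0
total: w_G1=0 w_G3=1 w_R=61/90
asked value: 61/90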